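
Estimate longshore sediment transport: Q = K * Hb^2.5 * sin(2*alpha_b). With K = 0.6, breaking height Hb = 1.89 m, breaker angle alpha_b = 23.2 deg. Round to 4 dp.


Q = K * Hb^2.5 * sin(2 * alpha_b)
Hb^2.5 = 1.89^2.5 = 4.910826
sin(2 * 23.2) = sin(46.4) = 0.724172
Q = 0.6 * 4.910826 * 0.724172
Q = 2.1338 m^3/s

2.1338


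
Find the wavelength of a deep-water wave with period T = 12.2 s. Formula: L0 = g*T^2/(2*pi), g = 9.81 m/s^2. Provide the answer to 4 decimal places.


L0 = g * T^2 / (2 * pi)
L0 = 9.81 * 12.2^2 / (2 * pi)
L0 = 9.81 * 148.8400 / 6.28319
L0 = 1460.1204 / 6.28319
L0 = 232.3854 m

232.3854


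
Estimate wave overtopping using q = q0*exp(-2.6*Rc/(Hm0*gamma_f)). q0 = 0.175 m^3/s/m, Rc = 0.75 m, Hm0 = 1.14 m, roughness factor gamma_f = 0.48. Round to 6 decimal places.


q = q0 * exp(-2.6 * Rc / (Hm0 * gamma_f))
Exponent = -2.6 * 0.75 / (1.14 * 0.48)
= -2.6 * 0.75 / 0.5472
= -3.563596
exp(-3.563596) = 0.028337
q = 0.175 * 0.028337
q = 0.004959 m^3/s/m

0.004959


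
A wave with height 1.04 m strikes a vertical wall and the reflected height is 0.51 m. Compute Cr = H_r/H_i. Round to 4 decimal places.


Cr = H_r / H_i
Cr = 0.51 / 1.04
Cr = 0.4904

0.4904


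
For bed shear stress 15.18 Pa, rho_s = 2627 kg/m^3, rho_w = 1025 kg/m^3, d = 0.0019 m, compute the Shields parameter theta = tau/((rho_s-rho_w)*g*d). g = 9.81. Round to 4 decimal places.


theta = tau / ((rho_s - rho_w) * g * d)
rho_s - rho_w = 2627 - 1025 = 1602
Denominator = 1602 * 9.81 * 0.0019 = 29.859678
theta = 15.18 / 29.859678
theta = 0.5084

0.5084


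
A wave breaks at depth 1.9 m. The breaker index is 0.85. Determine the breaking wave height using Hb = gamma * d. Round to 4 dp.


Hb = gamma * d
Hb = 0.85 * 1.9
Hb = 1.6150 m

1.6150


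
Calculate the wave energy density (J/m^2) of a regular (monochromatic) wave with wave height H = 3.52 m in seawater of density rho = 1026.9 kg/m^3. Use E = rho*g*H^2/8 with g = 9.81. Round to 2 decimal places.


E = (1/8) * rho * g * H^2
E = (1/8) * 1026.9 * 9.81 * 3.52^2
E = 0.125 * 1026.9 * 9.81 * 12.3904
E = 15602.44 J/m^2

15602.44


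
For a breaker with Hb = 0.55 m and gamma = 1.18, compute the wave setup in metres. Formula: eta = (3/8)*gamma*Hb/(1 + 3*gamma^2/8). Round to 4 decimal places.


eta = (3/8) * gamma * Hb / (1 + 3*gamma^2/8)
Numerator = (3/8) * 1.18 * 0.55 = 0.243375
Denominator = 1 + 3*1.18^2/8 = 1 + 0.522150 = 1.522150
eta = 0.243375 / 1.522150
eta = 0.1599 m

0.1599


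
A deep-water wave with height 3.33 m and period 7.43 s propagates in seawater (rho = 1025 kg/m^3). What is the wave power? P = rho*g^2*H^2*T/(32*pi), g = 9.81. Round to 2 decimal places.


P = rho * g^2 * H^2 * T / (32 * pi)
P = 1025 * 9.81^2 * 3.33^2 * 7.43 / (32 * pi)
P = 1025 * 96.2361 * 11.0889 * 7.43 / 100.53096
P = 80842.42 W/m

80842.42


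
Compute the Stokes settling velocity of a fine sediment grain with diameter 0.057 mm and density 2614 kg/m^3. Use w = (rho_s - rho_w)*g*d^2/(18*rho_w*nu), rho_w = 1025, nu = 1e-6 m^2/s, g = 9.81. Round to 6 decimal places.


w = (rho_s - rho_w) * g * d^2 / (18 * rho_w * nu)
d = 0.057 mm = 0.000057 m
rho_s - rho_w = 2614 - 1025 = 1589
Numerator = 1589 * 9.81 * (0.000057)^2 = 0.000050645704
Denominator = 18 * 1025 * 1e-6 = 0.018450
w = 0.002745 m/s

0.002745


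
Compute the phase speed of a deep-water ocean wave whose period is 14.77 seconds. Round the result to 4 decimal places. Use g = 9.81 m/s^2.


We use the deep-water celerity formula:
C = g * T / (2 * pi)
C = 9.81 * 14.77 / (2 * 3.14159...)
C = 144.893700 / 6.283185
C = 23.0605 m/s

23.0605


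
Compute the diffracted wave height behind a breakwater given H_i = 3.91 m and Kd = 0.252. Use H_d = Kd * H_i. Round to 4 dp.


H_d = Kd * H_i
H_d = 0.252 * 3.91
H_d = 0.9853 m

0.9853


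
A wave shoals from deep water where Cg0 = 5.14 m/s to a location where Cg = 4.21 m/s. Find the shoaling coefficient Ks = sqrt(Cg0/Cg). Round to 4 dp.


Ks = sqrt(Cg0 / Cg)
Ks = sqrt(5.14 / 4.21)
Ks = sqrt(1.2209)
Ks = 1.1049

1.1049


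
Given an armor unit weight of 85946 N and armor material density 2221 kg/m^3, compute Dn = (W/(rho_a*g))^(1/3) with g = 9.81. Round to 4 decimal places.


V = W / (rho_a * g)
V = 85946 / (2221 * 9.81)
V = 85946 / 21788.01
V = 3.944647 m^3
Dn = V^(1/3) = 3.944647^(1/3)
Dn = 1.5800 m

1.5800


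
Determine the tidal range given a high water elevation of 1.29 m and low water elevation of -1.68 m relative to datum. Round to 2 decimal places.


Tidal range = High water - Low water
Tidal range = 1.29 - (-1.68)
Tidal range = 2.97 m

2.97


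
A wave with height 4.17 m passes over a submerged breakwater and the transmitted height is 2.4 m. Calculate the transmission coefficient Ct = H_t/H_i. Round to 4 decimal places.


Ct = H_t / H_i
Ct = 2.4 / 4.17
Ct = 0.5755

0.5755


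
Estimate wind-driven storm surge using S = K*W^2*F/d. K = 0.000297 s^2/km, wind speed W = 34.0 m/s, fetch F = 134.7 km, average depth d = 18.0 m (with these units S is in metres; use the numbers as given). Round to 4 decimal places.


S = K * W^2 * F / d
W^2 = 34.0^2 = 1156.00
S = 0.000297 * 1156.00 * 134.7 / 18.0
Numerator = 0.000297 * 1156.00 * 134.7 = 46.246820
S = 46.246820 / 18.0 = 2.5693 m

2.5693


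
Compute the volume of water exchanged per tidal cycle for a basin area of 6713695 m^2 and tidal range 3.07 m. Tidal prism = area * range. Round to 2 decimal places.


Tidal prism = Area * Tidal range
P = 6713695 * 3.07
P = 20611043.65 m^3

20611043.65


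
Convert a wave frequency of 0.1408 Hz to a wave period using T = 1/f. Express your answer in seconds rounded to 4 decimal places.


T = 1 / f
T = 1 / 0.1408
T = 7.1023 s

7.1023


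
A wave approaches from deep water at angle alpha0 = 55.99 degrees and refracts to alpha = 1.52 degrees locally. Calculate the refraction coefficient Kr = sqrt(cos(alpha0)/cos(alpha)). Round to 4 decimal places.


Kr = sqrt(cos(alpha0) / cos(alpha))
cos(55.99) = 0.559338
cos(1.52) = 0.999648
Kr = sqrt(0.559338 / 0.999648)
Kr = sqrt(0.559534)
Kr = 0.7480

0.7480


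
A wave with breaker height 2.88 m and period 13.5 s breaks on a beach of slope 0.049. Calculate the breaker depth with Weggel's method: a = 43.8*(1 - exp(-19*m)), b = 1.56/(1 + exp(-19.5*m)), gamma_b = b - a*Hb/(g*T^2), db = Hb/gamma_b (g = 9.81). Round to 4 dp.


a = 43.8 * (1 - exp(-19 * m))
exp(-19 * 0.049) = exp(-0.9310) = 0.394159
a = 43.8 * (1 - 0.394159) = 26.535820
b = 1.56 / (1 + exp(-19.5 * m))
exp(-19.5 * 0.049) = exp(-0.9555) = 0.384620
b = 1.56 / (1 + 0.384620) = 1.126663
Hb / (g * T^2) = 2.88 / (9.81 * 13.5^2) = 2.88 / 1787.8725 = 0.00161085
gamma_b = b - a * Hb/(g*T^2) = 1.126663 - 26.535820 * 0.00161085 = 1.083918
db = Hb / gamma_b = 2.88 / 1.083918
db = 2.6570 m

2.6570


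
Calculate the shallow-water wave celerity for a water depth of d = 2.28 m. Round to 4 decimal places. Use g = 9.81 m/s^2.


Using the shallow-water approximation:
C = sqrt(g * d) = sqrt(9.81 * 2.28)
C = sqrt(22.3668)
C = 4.7294 m/s

4.7294


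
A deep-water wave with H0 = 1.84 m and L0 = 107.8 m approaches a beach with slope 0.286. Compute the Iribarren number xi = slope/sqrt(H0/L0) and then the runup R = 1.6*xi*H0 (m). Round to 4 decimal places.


xi = slope / sqrt(H0/L0)
H0/L0 = 1.84/107.8 = 0.017069
sqrt(0.017069) = 0.130647
xi = 0.286 / 0.130647 = 2.189105
R = 1.6 * xi * H0 = 1.6 * 2.189105 * 1.84
R = 6.4447 m

6.4447


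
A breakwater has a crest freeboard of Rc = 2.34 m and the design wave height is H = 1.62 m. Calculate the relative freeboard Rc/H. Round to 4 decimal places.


Relative freeboard = Rc / H
= 2.34 / 1.62
= 1.4444

1.4444


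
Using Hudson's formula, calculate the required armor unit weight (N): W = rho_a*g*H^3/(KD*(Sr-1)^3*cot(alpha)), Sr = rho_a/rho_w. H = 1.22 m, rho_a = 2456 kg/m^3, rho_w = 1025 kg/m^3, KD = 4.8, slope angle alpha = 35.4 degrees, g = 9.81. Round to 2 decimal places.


Sr = rho_a / rho_w = 2456 / 1025 = 2.396098
(Sr - 1) = 1.396098
(Sr - 1)^3 = 2.721118
cot(35.4) = 1 / tan(35.4) = 1 / 0.710663 = 1.407137
Numerator = 2456 * 9.81 * 1.22^3 = 43749.8796
Denominator = 4.8 * 2.721118 * 1.407137 = 18.379125
W = 43749.8796 / 18.379125
W = 2380.41 N

2380.41


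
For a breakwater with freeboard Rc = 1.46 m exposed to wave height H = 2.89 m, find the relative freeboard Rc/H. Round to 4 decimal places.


Relative freeboard = Rc / H
= 1.46 / 2.89
= 0.5052

0.5052


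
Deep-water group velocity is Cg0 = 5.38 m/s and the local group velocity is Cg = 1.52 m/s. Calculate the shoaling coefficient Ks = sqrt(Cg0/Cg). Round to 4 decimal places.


Ks = sqrt(Cg0 / Cg)
Ks = sqrt(5.38 / 1.52)
Ks = sqrt(3.5395)
Ks = 1.8813

1.8813


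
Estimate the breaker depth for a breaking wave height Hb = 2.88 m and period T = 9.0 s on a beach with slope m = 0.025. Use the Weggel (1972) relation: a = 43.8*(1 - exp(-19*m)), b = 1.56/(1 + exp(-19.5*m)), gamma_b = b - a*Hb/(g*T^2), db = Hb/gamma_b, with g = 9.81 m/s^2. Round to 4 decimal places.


a = 43.8 * (1 - exp(-19 * m))
exp(-19 * 0.025) = exp(-0.4750) = 0.621885
a = 43.8 * (1 - 0.621885) = 16.561435
b = 1.56 / (1 + exp(-19.5 * m))
exp(-19.5 * 0.025) = exp(-0.4875) = 0.614160
b = 1.56 / (1 + 0.614160) = 0.966447
Hb / (g * T^2) = 2.88 / (9.81 * 9.0^2) = 2.88 / 794.6100 = 0.00362442
gamma_b = b - a * Hb/(g*T^2) = 0.966447 - 16.561435 * 0.00362442 = 0.906421
db = Hb / gamma_b = 2.88 / 0.906421
db = 3.1773 m

3.1773


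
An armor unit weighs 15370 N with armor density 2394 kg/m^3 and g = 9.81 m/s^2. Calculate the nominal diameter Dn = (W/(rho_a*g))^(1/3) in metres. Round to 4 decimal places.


V = W / (rho_a * g)
V = 15370 / (2394 * 9.81)
V = 15370 / 23485.14
V = 0.654456 m^3
Dn = V^(1/3) = 0.654456^(1/3)
Dn = 0.8682 m

0.8682


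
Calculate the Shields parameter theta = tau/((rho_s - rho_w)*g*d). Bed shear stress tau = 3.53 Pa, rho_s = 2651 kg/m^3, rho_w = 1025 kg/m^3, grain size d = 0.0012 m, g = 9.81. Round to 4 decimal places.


theta = tau / ((rho_s - rho_w) * g * d)
rho_s - rho_w = 2651 - 1025 = 1626
Denominator = 1626 * 9.81 * 0.0012 = 19.141272
theta = 3.53 / 19.141272
theta = 0.1844

0.1844


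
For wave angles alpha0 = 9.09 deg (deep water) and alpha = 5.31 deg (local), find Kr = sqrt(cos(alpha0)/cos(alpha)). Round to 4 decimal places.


Kr = sqrt(cos(alpha0) / cos(alpha))
cos(9.09) = 0.987441
cos(5.31) = 0.995709
Kr = sqrt(0.987441 / 0.995709)
Kr = sqrt(0.991697)
Kr = 0.9958

0.9958


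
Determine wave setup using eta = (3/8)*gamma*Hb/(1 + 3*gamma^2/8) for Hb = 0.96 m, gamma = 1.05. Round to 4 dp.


eta = (3/8) * gamma * Hb / (1 + 3*gamma^2/8)
Numerator = (3/8) * 1.05 * 0.96 = 0.378000
Denominator = 1 + 3*1.05^2/8 = 1 + 0.413438 = 1.413438
eta = 0.378000 / 1.413438
eta = 0.2674 m

0.2674


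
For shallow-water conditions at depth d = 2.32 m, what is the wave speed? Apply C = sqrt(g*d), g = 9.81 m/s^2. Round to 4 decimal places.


Using the shallow-water approximation:
C = sqrt(g * d) = sqrt(9.81 * 2.32)
C = sqrt(22.7592)
C = 4.7707 m/s

4.7707


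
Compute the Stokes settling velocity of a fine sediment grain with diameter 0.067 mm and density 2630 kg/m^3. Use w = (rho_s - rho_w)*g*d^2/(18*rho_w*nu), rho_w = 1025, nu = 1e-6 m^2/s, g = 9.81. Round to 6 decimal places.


w = (rho_s - rho_w) * g * d^2 / (18 * rho_w * nu)
d = 0.067 mm = 0.000067 m
rho_s - rho_w = 2630 - 1025 = 1605
Numerator = 1605 * 9.81 * (0.000067)^2 = 0.000070679529
Denominator = 18 * 1025 * 1e-6 = 0.018450
w = 0.003831 m/s

0.003831


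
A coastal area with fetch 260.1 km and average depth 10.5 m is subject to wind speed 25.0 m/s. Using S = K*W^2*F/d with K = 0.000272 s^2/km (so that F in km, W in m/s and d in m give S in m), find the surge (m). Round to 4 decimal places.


S = K * W^2 * F / d
W^2 = 25.0^2 = 625.00
S = 0.000272 * 625.00 * 260.1 / 10.5
Numerator = 0.000272 * 625.00 * 260.1 = 44.217000
S = 44.217000 / 10.5 = 4.2111 m

4.2111


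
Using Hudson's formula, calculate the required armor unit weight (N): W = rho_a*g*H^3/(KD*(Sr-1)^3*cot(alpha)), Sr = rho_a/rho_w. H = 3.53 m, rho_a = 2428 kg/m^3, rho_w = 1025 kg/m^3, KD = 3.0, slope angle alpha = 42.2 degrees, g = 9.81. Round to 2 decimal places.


Sr = rho_a / rho_w = 2428 / 1025 = 2.368780
(Sr - 1) = 1.368780
(Sr - 1)^3 = 2.564492
cot(42.2) = 1 / tan(42.2) = 1 / 0.906745 = 1.102846
Numerator = 2428 * 9.81 * 3.53^3 = 1047711.7293
Denominator = 3.0 * 2.564492 * 1.102846 = 8.484723
W = 1047711.7293 / 8.484723
W = 123482.13 N

123482.13


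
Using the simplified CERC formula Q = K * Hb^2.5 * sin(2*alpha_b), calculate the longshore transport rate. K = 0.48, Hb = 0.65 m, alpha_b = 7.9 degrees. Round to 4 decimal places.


Q = K * Hb^2.5 * sin(2 * alpha_b)
Hb^2.5 = 0.65^2.5 = 0.340630
sin(2 * 7.9) = sin(15.8) = 0.272280
Q = 0.48 * 0.340630 * 0.272280
Q = 0.0445 m^3/s

0.0445


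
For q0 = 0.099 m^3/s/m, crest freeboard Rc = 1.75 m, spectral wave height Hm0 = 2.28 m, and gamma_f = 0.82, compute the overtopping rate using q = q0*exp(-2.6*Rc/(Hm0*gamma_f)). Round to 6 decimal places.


q = q0 * exp(-2.6 * Rc / (Hm0 * gamma_f))
Exponent = -2.6 * 1.75 / (2.28 * 0.82)
= -2.6 * 1.75 / 1.8696
= -2.433676
exp(-2.433676) = 0.087714
q = 0.099 * 0.087714
q = 0.008684 m^3/s/m

0.008684


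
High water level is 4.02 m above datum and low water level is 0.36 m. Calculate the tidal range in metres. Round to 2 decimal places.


Tidal range = High water - Low water
Tidal range = 4.02 - (0.36)
Tidal range = 3.66 m

3.66


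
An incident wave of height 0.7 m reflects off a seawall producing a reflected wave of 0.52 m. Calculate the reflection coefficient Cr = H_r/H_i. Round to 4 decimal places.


Cr = H_r / H_i
Cr = 0.52 / 0.7
Cr = 0.7429

0.7429


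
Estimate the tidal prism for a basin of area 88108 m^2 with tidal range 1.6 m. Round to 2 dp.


Tidal prism = Area * Tidal range
P = 88108 * 1.6
P = 140972.80 m^3

140972.80


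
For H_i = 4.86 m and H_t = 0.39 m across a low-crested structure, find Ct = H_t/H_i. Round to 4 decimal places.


Ct = H_t / H_i
Ct = 0.39 / 4.86
Ct = 0.0802

0.0802


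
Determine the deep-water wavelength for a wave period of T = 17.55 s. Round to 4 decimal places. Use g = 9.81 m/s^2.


L0 = g * T^2 / (2 * pi)
L0 = 9.81 * 17.55^2 / (2 * pi)
L0 = 9.81 * 308.0025 / 6.28319
L0 = 3021.5045 / 6.28319
L0 = 480.8874 m

480.8874


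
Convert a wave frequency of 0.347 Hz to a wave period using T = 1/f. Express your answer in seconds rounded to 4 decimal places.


T = 1 / f
T = 1 / 0.347
T = 2.8818 s

2.8818


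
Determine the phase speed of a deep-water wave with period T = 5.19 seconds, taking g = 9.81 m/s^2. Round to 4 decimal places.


We use the deep-water celerity formula:
C = g * T / (2 * pi)
C = 9.81 * 5.19 / (2 * 3.14159...)
C = 50.913900 / 6.283185
C = 8.1032 m/s

8.1032


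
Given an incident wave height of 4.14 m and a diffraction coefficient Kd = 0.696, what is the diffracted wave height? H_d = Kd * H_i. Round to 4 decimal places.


H_d = Kd * H_i
H_d = 0.696 * 4.14
H_d = 2.8814 m

2.8814


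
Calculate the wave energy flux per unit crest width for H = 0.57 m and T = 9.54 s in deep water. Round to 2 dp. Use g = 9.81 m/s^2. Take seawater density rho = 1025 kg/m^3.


P = rho * g^2 * H^2 * T / (32 * pi)
P = 1025 * 9.81^2 * 0.57^2 * 9.54 / (32 * pi)
P = 1025 * 96.2361 * 0.3249 * 9.54 / 100.53096
P = 3041.31 W/m

3041.31


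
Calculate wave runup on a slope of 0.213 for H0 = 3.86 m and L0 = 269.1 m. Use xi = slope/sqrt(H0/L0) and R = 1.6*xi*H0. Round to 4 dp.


xi = slope / sqrt(H0/L0)
H0/L0 = 3.86/269.1 = 0.014344
sqrt(0.014344) = 0.119767
xi = 0.213 / 0.119767 = 1.778455
R = 1.6 * xi * H0 = 1.6 * 1.778455 * 3.86
R = 10.9837 m

10.9837


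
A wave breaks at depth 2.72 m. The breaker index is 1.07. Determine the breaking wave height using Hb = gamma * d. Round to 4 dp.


Hb = gamma * d
Hb = 1.07 * 2.72
Hb = 2.9104 m

2.9104


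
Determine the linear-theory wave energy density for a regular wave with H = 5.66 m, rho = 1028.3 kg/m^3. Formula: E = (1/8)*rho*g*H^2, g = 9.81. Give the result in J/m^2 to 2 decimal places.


E = (1/8) * rho * g * H^2
E = (1/8) * 1028.3 * 9.81 * 5.66^2
E = 0.125 * 1028.3 * 9.81 * 32.0356
E = 40395.38 J/m^2

40395.38


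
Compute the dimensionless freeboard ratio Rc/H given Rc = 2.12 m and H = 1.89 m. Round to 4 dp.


Relative freeboard = Rc / H
= 2.12 / 1.89
= 1.1217

1.1217


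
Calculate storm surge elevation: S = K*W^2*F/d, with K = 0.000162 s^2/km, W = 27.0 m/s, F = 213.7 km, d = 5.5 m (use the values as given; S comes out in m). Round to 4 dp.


S = K * W^2 * F / d
W^2 = 27.0^2 = 729.00
S = 0.000162 * 729.00 * 213.7 / 5.5
Numerator = 0.000162 * 729.00 * 213.7 = 25.237543
S = 25.237543 / 5.5 = 4.5886 m

4.5886


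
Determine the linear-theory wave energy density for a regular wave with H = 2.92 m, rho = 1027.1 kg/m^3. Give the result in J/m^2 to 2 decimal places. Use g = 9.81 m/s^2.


E = (1/8) * rho * g * H^2
E = (1/8) * 1027.1 * 9.81 * 2.92^2
E = 0.125 * 1027.1 * 9.81 * 8.5264
E = 10738.84 J/m^2

10738.84


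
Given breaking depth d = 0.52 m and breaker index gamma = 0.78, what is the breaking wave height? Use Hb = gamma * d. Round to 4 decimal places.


Hb = gamma * d
Hb = 0.78 * 0.52
Hb = 0.4056 m

0.4056


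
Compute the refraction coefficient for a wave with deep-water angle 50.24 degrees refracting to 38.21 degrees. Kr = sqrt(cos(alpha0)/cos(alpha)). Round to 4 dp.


Kr = sqrt(cos(alpha0) / cos(alpha))
cos(50.24) = 0.639573
cos(38.21) = 0.785749
Kr = sqrt(0.639573 / 0.785749)
Kr = sqrt(0.813966)
Kr = 0.9022

0.9022


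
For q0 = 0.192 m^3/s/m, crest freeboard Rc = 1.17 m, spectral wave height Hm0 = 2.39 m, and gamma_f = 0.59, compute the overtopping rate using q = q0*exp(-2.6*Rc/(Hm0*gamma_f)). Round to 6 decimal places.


q = q0 * exp(-2.6 * Rc / (Hm0 * gamma_f))
Exponent = -2.6 * 1.17 / (2.39 * 0.59)
= -2.6 * 1.17 / 1.4101
= -2.157294
exp(-2.157294) = 0.115638
q = 0.192 * 0.115638
q = 0.022202 m^3/s/m

0.022202


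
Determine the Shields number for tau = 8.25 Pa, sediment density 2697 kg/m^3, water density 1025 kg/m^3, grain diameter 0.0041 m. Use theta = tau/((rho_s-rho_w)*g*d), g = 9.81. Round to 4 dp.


theta = tau / ((rho_s - rho_w) * g * d)
rho_s - rho_w = 2697 - 1025 = 1672
Denominator = 1672 * 9.81 * 0.0041 = 67.249512
theta = 8.25 / 67.249512
theta = 0.1227

0.1227


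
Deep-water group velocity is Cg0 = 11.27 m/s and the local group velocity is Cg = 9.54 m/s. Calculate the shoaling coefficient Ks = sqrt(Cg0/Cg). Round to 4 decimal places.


Ks = sqrt(Cg0 / Cg)
Ks = sqrt(11.27 / 9.54)
Ks = sqrt(1.1813)
Ks = 1.0869

1.0869


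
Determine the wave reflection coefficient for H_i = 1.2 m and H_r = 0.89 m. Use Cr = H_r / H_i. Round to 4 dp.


Cr = H_r / H_i
Cr = 0.89 / 1.2
Cr = 0.7417

0.7417


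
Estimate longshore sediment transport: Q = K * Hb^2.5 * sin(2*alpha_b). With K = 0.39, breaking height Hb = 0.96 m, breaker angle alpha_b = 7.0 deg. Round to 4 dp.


Q = K * Hb^2.5 * sin(2 * alpha_b)
Hb^2.5 = 0.96^2.5 = 0.902980
sin(2 * 7.0) = sin(14.0) = 0.241922
Q = 0.39 * 0.902980 * 0.241922
Q = 0.0852 m^3/s

0.0852


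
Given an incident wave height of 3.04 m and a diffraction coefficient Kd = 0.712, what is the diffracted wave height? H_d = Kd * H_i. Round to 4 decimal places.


H_d = Kd * H_i
H_d = 0.712 * 3.04
H_d = 2.1645 m

2.1645


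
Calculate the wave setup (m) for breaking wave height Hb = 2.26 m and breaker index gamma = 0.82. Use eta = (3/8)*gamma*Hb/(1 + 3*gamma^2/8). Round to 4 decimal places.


eta = (3/8) * gamma * Hb / (1 + 3*gamma^2/8)
Numerator = (3/8) * 0.82 * 2.26 = 0.694950
Denominator = 1 + 3*0.82^2/8 = 1 + 0.252150 = 1.252150
eta = 0.694950 / 1.252150
eta = 0.5550 m

0.5550


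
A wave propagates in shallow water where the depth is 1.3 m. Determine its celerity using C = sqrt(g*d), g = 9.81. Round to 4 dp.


Using the shallow-water approximation:
C = sqrt(g * d) = sqrt(9.81 * 1.3)
C = sqrt(12.7530)
C = 3.5711 m/s

3.5711


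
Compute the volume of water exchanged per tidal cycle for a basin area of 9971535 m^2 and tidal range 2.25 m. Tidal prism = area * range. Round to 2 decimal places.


Tidal prism = Area * Tidal range
P = 9971535 * 2.25
P = 22435953.75 m^3

22435953.75


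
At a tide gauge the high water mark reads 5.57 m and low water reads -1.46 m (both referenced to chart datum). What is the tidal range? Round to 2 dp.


Tidal range = High water - Low water
Tidal range = 5.57 - (-1.46)
Tidal range = 7.03 m

7.03


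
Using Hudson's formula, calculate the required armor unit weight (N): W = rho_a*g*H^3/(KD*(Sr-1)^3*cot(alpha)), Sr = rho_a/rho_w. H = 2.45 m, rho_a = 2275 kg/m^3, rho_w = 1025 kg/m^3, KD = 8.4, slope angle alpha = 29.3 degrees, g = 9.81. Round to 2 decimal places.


Sr = rho_a / rho_w = 2275 / 1025 = 2.219512
(Sr - 1) = 1.219512
(Sr - 1)^3 = 1.813671
cot(29.3) = 1 / tan(29.3) = 1 / 0.561174 = 1.781979
Numerator = 2275 * 9.81 * 2.45^3 = 328207.6212
Denominator = 8.4 * 1.813671 * 1.781979 = 27.148155
W = 328207.6212 / 27.148155
W = 12089.50 N

12089.50


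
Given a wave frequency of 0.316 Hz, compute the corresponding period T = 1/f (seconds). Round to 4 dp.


T = 1 / f
T = 1 / 0.316
T = 3.1646 s

3.1646


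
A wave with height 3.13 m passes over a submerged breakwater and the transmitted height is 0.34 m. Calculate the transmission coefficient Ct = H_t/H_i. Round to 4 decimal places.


Ct = H_t / H_i
Ct = 0.34 / 3.13
Ct = 0.1086

0.1086


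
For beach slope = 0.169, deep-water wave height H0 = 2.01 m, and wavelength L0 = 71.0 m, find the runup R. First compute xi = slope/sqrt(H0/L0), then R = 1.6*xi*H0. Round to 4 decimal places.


xi = slope / sqrt(H0/L0)
H0/L0 = 2.01/71.0 = 0.028310
sqrt(0.028310) = 0.168255
xi = 0.169 / 0.168255 = 1.004426
R = 1.6 * xi * H0 = 1.6 * 1.004426 * 2.01
R = 3.2302 m

3.2302


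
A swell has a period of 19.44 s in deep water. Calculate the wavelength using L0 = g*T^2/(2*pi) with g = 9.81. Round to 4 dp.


L0 = g * T^2 / (2 * pi)
L0 = 9.81 * 19.44^2 / (2 * pi)
L0 = 9.81 * 377.9136 / 6.28319
L0 = 3707.3324 / 6.28319
L0 = 590.0403 m

590.0403


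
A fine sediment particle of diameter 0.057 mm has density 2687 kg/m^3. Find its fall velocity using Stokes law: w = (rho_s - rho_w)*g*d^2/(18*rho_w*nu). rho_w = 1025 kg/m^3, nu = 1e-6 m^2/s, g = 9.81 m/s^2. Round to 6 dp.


w = (rho_s - rho_w) * g * d^2 / (18 * rho_w * nu)
d = 0.057 mm = 0.000057 m
rho_s - rho_w = 2687 - 1025 = 1662
Numerator = 1662 * 9.81 * (0.000057)^2 = 0.000052972411
Denominator = 18 * 1025 * 1e-6 = 0.018450
w = 0.002871 m/s

0.002871


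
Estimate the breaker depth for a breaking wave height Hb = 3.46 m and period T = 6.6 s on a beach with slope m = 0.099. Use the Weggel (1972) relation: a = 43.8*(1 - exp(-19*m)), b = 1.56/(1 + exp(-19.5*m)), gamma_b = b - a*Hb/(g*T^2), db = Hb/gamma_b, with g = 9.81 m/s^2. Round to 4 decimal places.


a = 43.8 * (1 - exp(-19 * m))
exp(-19 * 0.099) = exp(-1.8810) = 0.152438
a = 43.8 * (1 - 0.152438) = 37.123233
b = 1.56 / (1 + exp(-19.5 * m))
exp(-19.5 * 0.099) = exp(-1.9305) = 0.145076
b = 1.56 / (1 + 0.145076) = 1.362355
Hb / (g * T^2) = 3.46 / (9.81 * 6.6^2) = 3.46 / 427.3236 = 0.00809691
gamma_b = b - a * Hb/(g*T^2) = 1.362355 - 37.123233 * 0.00809691 = 1.061772
db = Hb / gamma_b = 3.46 / 1.061772
db = 3.2587 m

3.2587


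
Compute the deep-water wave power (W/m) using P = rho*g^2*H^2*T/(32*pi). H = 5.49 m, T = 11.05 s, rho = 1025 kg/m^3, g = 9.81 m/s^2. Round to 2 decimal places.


P = rho * g^2 * H^2 * T / (32 * pi)
P = 1025 * 9.81^2 * 5.49^2 * 11.05 / (32 * pi)
P = 1025 * 96.2361 * 30.1401 * 11.05 / 100.53096
P = 326790.18 W/m

326790.18


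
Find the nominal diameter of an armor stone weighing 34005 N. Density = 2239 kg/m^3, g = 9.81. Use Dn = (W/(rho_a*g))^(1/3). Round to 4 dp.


V = W / (rho_a * g)
V = 34005 / (2239 * 9.81)
V = 34005 / 21964.59
V = 1.548174 m^3
Dn = V^(1/3) = 1.548174^(1/3)
Dn = 1.1568 m

1.1568


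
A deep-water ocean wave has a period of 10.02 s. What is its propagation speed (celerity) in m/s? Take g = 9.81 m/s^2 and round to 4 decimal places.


We use the deep-water celerity formula:
C = g * T / (2 * pi)
C = 9.81 * 10.02 / (2 * 3.14159...)
C = 98.296200 / 6.283185
C = 15.6443 m/s

15.6443


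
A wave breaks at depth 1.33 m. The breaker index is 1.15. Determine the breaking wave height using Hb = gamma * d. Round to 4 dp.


Hb = gamma * d
Hb = 1.15 * 1.33
Hb = 1.5295 m

1.5295


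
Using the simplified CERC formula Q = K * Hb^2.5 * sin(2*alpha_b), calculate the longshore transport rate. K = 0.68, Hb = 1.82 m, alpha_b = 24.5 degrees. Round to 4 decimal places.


Q = K * Hb^2.5 * sin(2 * alpha_b)
Hb^2.5 = 1.82^2.5 = 4.468672
sin(2 * 24.5) = sin(49.0) = 0.754710
Q = 0.68 * 4.468672 * 0.754710
Q = 2.2933 m^3/s

2.2933


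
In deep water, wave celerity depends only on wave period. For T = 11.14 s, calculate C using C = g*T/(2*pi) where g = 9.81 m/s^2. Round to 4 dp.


We use the deep-water celerity formula:
C = g * T / (2 * pi)
C = 9.81 * 11.14 / (2 * 3.14159...)
C = 109.283400 / 6.283185
C = 17.3930 m/s

17.3930


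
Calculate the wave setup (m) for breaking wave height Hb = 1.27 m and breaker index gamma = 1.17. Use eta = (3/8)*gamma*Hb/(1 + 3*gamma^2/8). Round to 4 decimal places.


eta = (3/8) * gamma * Hb / (1 + 3*gamma^2/8)
Numerator = (3/8) * 1.17 * 1.27 = 0.557212
Denominator = 1 + 3*1.17^2/8 = 1 + 0.513338 = 1.513338
eta = 0.557212 / 1.513338
eta = 0.3682 m

0.3682


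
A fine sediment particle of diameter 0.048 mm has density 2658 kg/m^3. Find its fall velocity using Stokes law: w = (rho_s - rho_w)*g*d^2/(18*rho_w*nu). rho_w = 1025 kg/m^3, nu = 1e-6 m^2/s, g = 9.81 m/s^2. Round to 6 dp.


w = (rho_s - rho_w) * g * d^2 / (18 * rho_w * nu)
d = 0.048 mm = 0.000048 m
rho_s - rho_w = 2658 - 1025 = 1633
Numerator = 1633 * 9.81 * (0.000048)^2 = 0.000036909458
Denominator = 18 * 1025 * 1e-6 = 0.018450
w = 0.002001 m/s

0.002001


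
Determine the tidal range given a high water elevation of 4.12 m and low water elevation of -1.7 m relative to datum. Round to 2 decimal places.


Tidal range = High water - Low water
Tidal range = 4.12 - (-1.7)
Tidal range = 5.82 m

5.82


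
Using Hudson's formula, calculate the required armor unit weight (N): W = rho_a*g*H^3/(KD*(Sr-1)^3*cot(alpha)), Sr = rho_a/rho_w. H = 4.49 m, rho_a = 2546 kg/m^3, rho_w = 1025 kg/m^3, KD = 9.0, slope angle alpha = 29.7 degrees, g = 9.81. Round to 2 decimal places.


Sr = rho_a / rho_w = 2546 / 1025 = 2.483902
(Sr - 1) = 1.483902
(Sr - 1)^3 = 3.267503
cot(29.7) = 1 / tan(29.7) = 1 / 0.570390 = 1.753187
Numerator = 2546 * 9.81 * 4.49^3 = 2260822.3075
Denominator = 9.0 * 3.267503 * 1.753187 = 51.556889
W = 2260822.3075 / 51.556889
W = 43851.02 N

43851.02


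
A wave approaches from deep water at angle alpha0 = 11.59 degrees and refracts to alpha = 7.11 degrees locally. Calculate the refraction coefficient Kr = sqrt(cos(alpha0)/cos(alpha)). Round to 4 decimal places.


Kr = sqrt(cos(alpha0) / cos(alpha))
cos(11.59) = 0.979610
cos(7.11) = 0.992310
Kr = sqrt(0.979610 / 0.992310)
Kr = sqrt(0.987202)
Kr = 0.9936

0.9936


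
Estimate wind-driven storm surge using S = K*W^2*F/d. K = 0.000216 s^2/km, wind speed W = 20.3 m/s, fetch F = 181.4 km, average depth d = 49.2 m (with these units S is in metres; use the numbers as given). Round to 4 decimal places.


S = K * W^2 * F / d
W^2 = 20.3^2 = 412.09
S = 0.000216 * 412.09 * 181.4 / 49.2
Numerator = 0.000216 * 412.09 * 181.4 = 16.146675
S = 16.146675 / 49.2 = 0.3282 m

0.3282


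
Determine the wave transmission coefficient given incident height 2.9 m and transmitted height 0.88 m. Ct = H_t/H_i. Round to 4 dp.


Ct = H_t / H_i
Ct = 0.88 / 2.9
Ct = 0.3034

0.3034


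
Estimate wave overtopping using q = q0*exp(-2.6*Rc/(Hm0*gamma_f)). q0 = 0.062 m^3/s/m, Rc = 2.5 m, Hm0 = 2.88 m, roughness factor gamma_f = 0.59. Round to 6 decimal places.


q = q0 * exp(-2.6 * Rc / (Hm0 * gamma_f))
Exponent = -2.6 * 2.5 / (2.88 * 0.59)
= -2.6 * 2.5 / 1.6992
= -3.825330
exp(-3.825330) = 0.021811
q = 0.062 * 0.021811
q = 0.001352 m^3/s/m

0.001352


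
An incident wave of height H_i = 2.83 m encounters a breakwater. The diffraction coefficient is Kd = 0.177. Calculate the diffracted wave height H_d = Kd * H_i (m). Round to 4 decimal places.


H_d = Kd * H_i
H_d = 0.177 * 2.83
H_d = 0.5009 m

0.5009


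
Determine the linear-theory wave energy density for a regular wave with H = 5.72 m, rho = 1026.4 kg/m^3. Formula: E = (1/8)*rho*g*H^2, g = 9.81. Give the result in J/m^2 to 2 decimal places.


E = (1/8) * rho * g * H^2
E = (1/8) * 1026.4 * 9.81 * 5.72^2
E = 0.125 * 1026.4 * 9.81 * 32.7184
E = 41180.13 J/m^2

41180.13


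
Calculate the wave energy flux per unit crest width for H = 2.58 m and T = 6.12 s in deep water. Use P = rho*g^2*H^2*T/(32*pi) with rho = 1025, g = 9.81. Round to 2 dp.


P = rho * g^2 * H^2 * T / (32 * pi)
P = 1025 * 9.81^2 * 2.58^2 * 6.12 / (32 * pi)
P = 1025 * 96.2361 * 6.6564 * 6.12 / 100.53096
P = 39971.72 W/m

39971.72


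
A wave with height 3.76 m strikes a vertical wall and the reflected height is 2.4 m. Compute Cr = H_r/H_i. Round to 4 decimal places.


Cr = H_r / H_i
Cr = 2.4 / 3.76
Cr = 0.6383

0.6383


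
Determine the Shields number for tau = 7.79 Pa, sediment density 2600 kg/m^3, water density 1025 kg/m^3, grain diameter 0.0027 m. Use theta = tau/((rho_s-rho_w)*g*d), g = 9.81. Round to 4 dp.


theta = tau / ((rho_s - rho_w) * g * d)
rho_s - rho_w = 2600 - 1025 = 1575
Denominator = 1575 * 9.81 * 0.0027 = 41.717025
theta = 7.79 / 41.717025
theta = 0.1867

0.1867


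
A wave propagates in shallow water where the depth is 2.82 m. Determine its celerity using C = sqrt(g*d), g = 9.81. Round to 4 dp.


Using the shallow-water approximation:
C = sqrt(g * d) = sqrt(9.81 * 2.82)
C = sqrt(27.6642)
C = 5.2597 m/s

5.2597


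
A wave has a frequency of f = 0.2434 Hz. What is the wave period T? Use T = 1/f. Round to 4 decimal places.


T = 1 / f
T = 1 / 0.2434
T = 4.1085 s

4.1085


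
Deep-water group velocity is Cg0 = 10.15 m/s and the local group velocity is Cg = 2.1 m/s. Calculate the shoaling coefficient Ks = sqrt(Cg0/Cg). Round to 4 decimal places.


Ks = sqrt(Cg0 / Cg)
Ks = sqrt(10.15 / 2.1)
Ks = sqrt(4.8333)
Ks = 2.1985

2.1985


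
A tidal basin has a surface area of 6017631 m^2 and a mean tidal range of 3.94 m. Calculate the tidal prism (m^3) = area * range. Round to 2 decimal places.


Tidal prism = Area * Tidal range
P = 6017631 * 3.94
P = 23709466.14 m^3

23709466.14


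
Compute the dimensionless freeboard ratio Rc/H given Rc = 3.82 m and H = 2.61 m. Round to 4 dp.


Relative freeboard = Rc / H
= 3.82 / 2.61
= 1.4636

1.4636


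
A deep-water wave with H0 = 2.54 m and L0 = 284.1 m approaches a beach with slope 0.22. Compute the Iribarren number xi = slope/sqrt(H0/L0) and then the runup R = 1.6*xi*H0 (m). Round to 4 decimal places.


xi = slope / sqrt(H0/L0)
H0/L0 = 2.54/284.1 = 0.008941
sqrt(0.008941) = 0.094554
xi = 0.22 / 0.094554 = 2.326706
R = 1.6 * xi * H0 = 1.6 * 2.326706 * 2.54
R = 9.4557 m

9.4557


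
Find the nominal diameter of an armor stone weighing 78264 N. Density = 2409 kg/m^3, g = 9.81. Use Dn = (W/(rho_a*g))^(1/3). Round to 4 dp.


V = W / (rho_a * g)
V = 78264 / (2409 * 9.81)
V = 78264 / 23632.29
V = 3.311740 m^3
Dn = V^(1/3) = 3.311740^(1/3)
Dn = 1.4906 m

1.4906


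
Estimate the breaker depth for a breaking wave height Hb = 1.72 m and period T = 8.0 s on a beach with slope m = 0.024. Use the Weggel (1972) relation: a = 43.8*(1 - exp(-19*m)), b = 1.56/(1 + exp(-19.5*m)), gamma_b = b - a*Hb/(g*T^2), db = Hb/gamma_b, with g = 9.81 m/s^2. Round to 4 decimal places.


a = 43.8 * (1 - exp(-19 * m))
exp(-19 * 0.024) = exp(-0.4560) = 0.633814
a = 43.8 * (1 - 0.633814) = 16.038954
b = 1.56 / (1 + exp(-19.5 * m))
exp(-19.5 * 0.024) = exp(-0.4680) = 0.626254
b = 1.56 / (1 + 0.626254) = 0.959260
Hb / (g * T^2) = 1.72 / (9.81 * 8.0^2) = 1.72 / 627.8400 = 0.00273955
gamma_b = b - a * Hb/(g*T^2) = 0.959260 - 16.038954 * 0.00273955 = 0.915320
db = Hb / gamma_b = 1.72 / 0.915320
db = 1.8791 m

1.8791


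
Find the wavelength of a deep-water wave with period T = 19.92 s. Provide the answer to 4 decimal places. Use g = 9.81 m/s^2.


L0 = g * T^2 / (2 * pi)
L0 = 9.81 * 19.92^2 / (2 * pi)
L0 = 9.81 * 396.8064 / 6.28319
L0 = 3892.6708 / 6.28319
L0 = 619.5378 m

619.5378


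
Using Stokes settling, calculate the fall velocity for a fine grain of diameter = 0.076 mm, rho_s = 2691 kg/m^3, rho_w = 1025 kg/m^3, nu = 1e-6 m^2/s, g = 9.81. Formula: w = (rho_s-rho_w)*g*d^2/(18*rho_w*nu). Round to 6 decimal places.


w = (rho_s - rho_w) * g * d^2 / (18 * rho_w * nu)
d = 0.076 mm = 0.000076 m
rho_s - rho_w = 2691 - 1025 = 1666
Numerator = 1666 * 9.81 * (0.000076)^2 = 0.000094399825
Denominator = 18 * 1025 * 1e-6 = 0.018450
w = 0.005117 m/s

0.005117


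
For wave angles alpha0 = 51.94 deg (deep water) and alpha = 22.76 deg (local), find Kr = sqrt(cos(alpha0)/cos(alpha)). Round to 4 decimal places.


Kr = sqrt(cos(alpha0) / cos(alpha))
cos(51.94) = 0.616486
cos(22.76) = 0.922133
Kr = sqrt(0.616486 / 0.922133)
Kr = sqrt(0.668544)
Kr = 0.8176

0.8176


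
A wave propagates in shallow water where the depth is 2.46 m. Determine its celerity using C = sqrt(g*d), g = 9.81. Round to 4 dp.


Using the shallow-water approximation:
C = sqrt(g * d) = sqrt(9.81 * 2.46)
C = sqrt(24.1326)
C = 4.9125 m/s

4.9125


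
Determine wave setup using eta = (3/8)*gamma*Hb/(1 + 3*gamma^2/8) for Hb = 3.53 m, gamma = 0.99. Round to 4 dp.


eta = (3/8) * gamma * Hb / (1 + 3*gamma^2/8)
Numerator = (3/8) * 0.99 * 3.53 = 1.310512
Denominator = 1 + 3*0.99^2/8 = 1 + 0.367538 = 1.367538
eta = 1.310512 / 1.367538
eta = 0.9583 m

0.9583


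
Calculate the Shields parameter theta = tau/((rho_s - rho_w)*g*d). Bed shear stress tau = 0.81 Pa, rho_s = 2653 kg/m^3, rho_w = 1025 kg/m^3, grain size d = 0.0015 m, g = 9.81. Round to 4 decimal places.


theta = tau / ((rho_s - rho_w) * g * d)
rho_s - rho_w = 2653 - 1025 = 1628
Denominator = 1628 * 9.81 * 0.0015 = 23.956020
theta = 0.81 / 23.956020
theta = 0.0338

0.0338


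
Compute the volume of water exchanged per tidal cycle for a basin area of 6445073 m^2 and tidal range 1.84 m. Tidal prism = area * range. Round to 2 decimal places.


Tidal prism = Area * Tidal range
P = 6445073 * 1.84
P = 11858934.32 m^3

11858934.32


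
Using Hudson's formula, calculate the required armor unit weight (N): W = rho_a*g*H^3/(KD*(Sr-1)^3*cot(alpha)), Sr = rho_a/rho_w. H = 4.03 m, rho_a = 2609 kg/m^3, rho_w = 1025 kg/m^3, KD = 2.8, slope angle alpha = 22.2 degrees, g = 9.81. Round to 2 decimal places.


Sr = rho_a / rho_w = 2609 / 1025 = 2.545366
(Sr - 1) = 1.545366
(Sr - 1)^3 = 3.690574
cot(22.2) = 1 / tan(22.2) = 1 / 0.408092 = 2.450425
Numerator = 2609 * 9.81 * 4.03^3 = 1675167.4470
Denominator = 2.8 * 3.690574 * 2.450425 = 25.321733
W = 1675167.4470 / 25.321733
W = 66155.33 N

66155.33


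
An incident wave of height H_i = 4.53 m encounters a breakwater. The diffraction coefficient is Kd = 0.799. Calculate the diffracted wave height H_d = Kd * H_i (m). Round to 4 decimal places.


H_d = Kd * H_i
H_d = 0.799 * 4.53
H_d = 3.6195 m

3.6195


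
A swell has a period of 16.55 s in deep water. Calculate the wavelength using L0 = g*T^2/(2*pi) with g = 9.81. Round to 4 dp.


L0 = g * T^2 / (2 * pi)
L0 = 9.81 * 16.55^2 / (2 * pi)
L0 = 9.81 * 273.9025 / 6.28319
L0 = 2686.9835 / 6.28319
L0 = 427.6467 m

427.6467


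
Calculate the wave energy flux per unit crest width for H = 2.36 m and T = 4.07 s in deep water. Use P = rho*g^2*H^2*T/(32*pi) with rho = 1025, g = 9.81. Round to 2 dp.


P = rho * g^2 * H^2 * T / (32 * pi)
P = 1025 * 9.81^2 * 2.36^2 * 4.07 / (32 * pi)
P = 1025 * 96.2361 * 5.5696 * 4.07 / 100.53096
P = 22242.34 W/m

22242.34


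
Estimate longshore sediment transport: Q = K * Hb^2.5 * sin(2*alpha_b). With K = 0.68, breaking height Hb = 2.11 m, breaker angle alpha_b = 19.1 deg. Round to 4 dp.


Q = K * Hb^2.5 * sin(2 * alpha_b)
Hb^2.5 = 2.11^2.5 = 6.467049
sin(2 * 19.1) = sin(38.2) = 0.618408
Q = 0.68 * 6.467049 * 0.618408
Q = 2.7195 m^3/s

2.7195


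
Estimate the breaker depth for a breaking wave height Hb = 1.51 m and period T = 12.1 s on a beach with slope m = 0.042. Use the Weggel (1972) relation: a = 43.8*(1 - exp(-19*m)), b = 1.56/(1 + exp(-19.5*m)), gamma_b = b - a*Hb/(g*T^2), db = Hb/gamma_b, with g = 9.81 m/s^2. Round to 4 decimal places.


a = 43.8 * (1 - exp(-19 * m))
exp(-19 * 0.042) = exp(-0.7980) = 0.450229
a = 43.8 * (1 - 0.450229) = 24.079991
b = 1.56 / (1 + exp(-19.5 * m))
exp(-19.5 * 0.042) = exp(-0.8190) = 0.440872
b = 1.56 / (1 + 0.440872) = 1.082677
Hb / (g * T^2) = 1.51 / (9.81 * 12.1^2) = 1.51 / 1436.2821 = 0.00105133
gamma_b = b - a * Hb/(g*T^2) = 1.082677 - 24.079991 * 0.00105133 = 1.057362
db = Hb / gamma_b = 1.51 / 1.057362
db = 1.4281 m

1.4281


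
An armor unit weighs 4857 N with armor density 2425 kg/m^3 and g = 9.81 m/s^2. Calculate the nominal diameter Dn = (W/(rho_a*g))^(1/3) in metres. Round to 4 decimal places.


V = W / (rho_a * g)
V = 4857 / (2425 * 9.81)
V = 4857 / 23789.25
V = 0.204168 m^3
Dn = V^(1/3) = 0.204168^(1/3)
Dn = 0.5888 m

0.5888


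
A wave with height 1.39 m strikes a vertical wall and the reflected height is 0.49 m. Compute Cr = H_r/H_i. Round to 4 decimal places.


Cr = H_r / H_i
Cr = 0.49 / 1.39
Cr = 0.3525

0.3525


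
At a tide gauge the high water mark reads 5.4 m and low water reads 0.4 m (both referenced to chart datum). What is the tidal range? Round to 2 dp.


Tidal range = High water - Low water
Tidal range = 5.4 - (0.4)
Tidal range = 5.00 m

5.00


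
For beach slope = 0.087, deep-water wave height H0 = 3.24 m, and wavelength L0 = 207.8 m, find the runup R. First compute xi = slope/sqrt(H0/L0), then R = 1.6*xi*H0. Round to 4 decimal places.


xi = slope / sqrt(H0/L0)
H0/L0 = 3.24/207.8 = 0.015592
sqrt(0.015592) = 0.124868
xi = 0.087 / 0.124868 = 0.696738
R = 1.6 * xi * H0 = 1.6 * 0.696738 * 3.24
R = 3.6119 m

3.6119


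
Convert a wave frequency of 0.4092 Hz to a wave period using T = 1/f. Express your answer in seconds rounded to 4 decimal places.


T = 1 / f
T = 1 / 0.4092
T = 2.4438 s

2.4438


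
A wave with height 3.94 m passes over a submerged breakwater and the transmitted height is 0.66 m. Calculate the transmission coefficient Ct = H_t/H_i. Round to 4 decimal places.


Ct = H_t / H_i
Ct = 0.66 / 3.94
Ct = 0.1675

0.1675


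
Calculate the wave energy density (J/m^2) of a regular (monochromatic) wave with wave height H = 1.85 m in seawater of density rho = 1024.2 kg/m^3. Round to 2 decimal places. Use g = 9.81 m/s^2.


E = (1/8) * rho * g * H^2
E = (1/8) * 1024.2 * 9.81 * 1.85^2
E = 0.125 * 1024.2 * 9.81 * 3.4225
E = 4298.40 J/m^2

4298.40


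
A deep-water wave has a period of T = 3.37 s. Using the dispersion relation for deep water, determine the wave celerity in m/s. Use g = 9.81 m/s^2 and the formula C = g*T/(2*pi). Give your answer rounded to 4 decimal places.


We use the deep-water celerity formula:
C = g * T / (2 * pi)
C = 9.81 * 3.37 / (2 * 3.14159...)
C = 33.059700 / 6.283185
C = 5.2616 m/s

5.2616


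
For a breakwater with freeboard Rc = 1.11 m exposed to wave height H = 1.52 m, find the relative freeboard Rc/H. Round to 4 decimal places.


Relative freeboard = Rc / H
= 1.11 / 1.52
= 0.7303

0.7303


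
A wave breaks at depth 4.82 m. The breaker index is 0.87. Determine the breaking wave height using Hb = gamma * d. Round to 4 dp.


Hb = gamma * d
Hb = 0.87 * 4.82
Hb = 4.1934 m

4.1934


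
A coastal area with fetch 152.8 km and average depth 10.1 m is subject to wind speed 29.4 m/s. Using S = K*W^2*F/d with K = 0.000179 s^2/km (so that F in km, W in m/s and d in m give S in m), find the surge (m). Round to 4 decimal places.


S = K * W^2 * F / d
W^2 = 29.4^2 = 864.36
S = 0.000179 * 864.36 * 152.8 / 10.1
Numerator = 0.000179 * 864.36 * 152.8 = 23.641283
S = 23.641283 / 10.1 = 2.3407 m

2.3407
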